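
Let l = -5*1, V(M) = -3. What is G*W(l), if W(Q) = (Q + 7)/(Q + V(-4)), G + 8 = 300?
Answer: -73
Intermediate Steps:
G = 292 (G = -8 + 300 = 292)
l = -5
W(Q) = (7 + Q)/(-3 + Q) (W(Q) = (Q + 7)/(Q - 3) = (7 + Q)/(-3 + Q))
G*W(l) = 292*((7 - 5)/(-3 - 5)) = 292*(2/(-8)) = 292*(-⅛*2) = 292*(-¼) = -73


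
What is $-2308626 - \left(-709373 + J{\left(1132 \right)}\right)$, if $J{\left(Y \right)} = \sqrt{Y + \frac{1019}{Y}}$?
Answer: $-1599253 - \frac{\sqrt{362931369}}{566} \approx -1.5993 \cdot 10^{6}$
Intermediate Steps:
$-2308626 - \left(-709373 + J{\left(1132 \right)}\right) = -2308626 + \left(709373 - \sqrt{1132 + \frac{1019}{1132}}\right) = -2308626 + \left(709373 - \sqrt{\frac{1282443}{1132}}\right) = -2308626 + \left(709373 - \frac{\sqrt{362931369}}{566}\right) = -1599253 - \frac{\sqrt{362931369}}{566}$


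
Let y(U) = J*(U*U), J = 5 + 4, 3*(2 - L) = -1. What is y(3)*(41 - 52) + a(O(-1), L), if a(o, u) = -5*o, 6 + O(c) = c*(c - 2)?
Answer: -876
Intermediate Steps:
L = 7/3 (L = 2 - 1/3*(-1) = 2 + 1/3 = 7/3 ≈ 2.3333)
J = 9
O(c) = -6 + c*(-2 + c) (O(c) = -6 + c*(c - 2) = -6 + c*(-2 + c))
y(U) = 9*U**2 (y(U) = 9*(U*U) = 9*U**2)
y(3)*(41 - 52) + a(O(-1), L) = (9*3**2)*(41 - 52) - 5*(-6 + (-1)**2 - 2*(-1)) = (9*9)*(-11) - 5*(-6 + 1 + 2) = 81*(-11) - 5*(-3) = -891 + 15 = -876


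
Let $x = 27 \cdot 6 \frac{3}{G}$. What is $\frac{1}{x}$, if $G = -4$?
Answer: $- \frac{2}{243} \approx -0.0082304$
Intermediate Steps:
$x = - \frac{243}{2}$ ($x = 27 \cdot 6 \frac{3}{-4} = 162 \cdot 3 \left(- \frac{1}{4}\right) = 162 \left(- \frac{3}{4}\right) = - \frac{243}{2} \approx -121.5$)
$\frac{1}{x} = \frac{1}{- \frac{243}{2}} = - \frac{2}{243}$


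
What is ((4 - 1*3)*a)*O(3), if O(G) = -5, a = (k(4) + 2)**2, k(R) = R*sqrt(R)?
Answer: -500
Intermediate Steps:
k(R) = R**(3/2)
a = 100 (a = (4**(3/2) + 2)**2 = (8 + 2)**2 = 10**2 = 100)
((4 - 1*3)*a)*O(3) = ((4 - 1*3)*100)*(-5) = ((4 - 3)*100)*(-5) = (1*100)*(-5) = 100*(-5) = -500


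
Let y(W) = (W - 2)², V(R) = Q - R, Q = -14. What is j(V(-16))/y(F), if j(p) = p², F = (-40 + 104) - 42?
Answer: 1/100 ≈ 0.010000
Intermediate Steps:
V(R) = -14 - R
F = 22 (F = 64 - 42 = 22)
y(W) = (-2 + W)²
j(V(-16))/y(F) = (-14 - 1*(-16))²/((-2 + 22)²) = (-14 + 16)²/(20²) = 2²/400 = 4*(1/400) = 1/100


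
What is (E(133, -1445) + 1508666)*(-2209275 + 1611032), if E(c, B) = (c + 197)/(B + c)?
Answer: -592071962527633/656 ≈ -9.0255e+11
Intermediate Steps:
E(c, B) = (197 + c)/(B + c)
(E(133, -1445) + 1508666)*(-2209275 + 1611032) = ((197 + 133)/(-1445 + 133) + 1508666)*(-2209275 + 1611032) = (330/(-1312) + 1508666)*(-598243) = (-1/1312*330 + 1508666)*(-598243) = (-165/656 + 1508666)*(-598243) = (989684731/656)*(-598243) = -592071962527633/656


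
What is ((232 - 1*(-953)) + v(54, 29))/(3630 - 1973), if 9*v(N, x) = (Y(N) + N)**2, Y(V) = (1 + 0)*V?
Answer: 2481/1657 ≈ 1.4973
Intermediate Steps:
Y(V) = V (Y(V) = 1*V = V)
v(N, x) = 4*N**2/9 (v(N, x) = (N + N)**2/9 = (2*N)**2/9 = (4*N**2)/9 = 4*N**2/9)
((232 - 1*(-953)) + v(54, 29))/(3630 - 1973) = ((232 - 1*(-953)) + (4/9)*54**2)/(3630 - 1973) = ((232 + 953) + (4/9)*2916)/1657 = (1185 + 1296)*(1/1657) = 2481*(1/1657) = 2481/1657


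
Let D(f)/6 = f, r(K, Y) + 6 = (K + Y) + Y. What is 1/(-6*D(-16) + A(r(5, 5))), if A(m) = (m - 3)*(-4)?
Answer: 1/552 ≈ 0.0018116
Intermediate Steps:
r(K, Y) = -6 + K + 2*Y (r(K, Y) = -6 + ((K + Y) + Y) = -6 + (K + 2*Y) = -6 + K + 2*Y)
D(f) = 6*f
A(m) = 12 - 4*m (A(m) = (-3 + m)*(-4) = 12 - 4*m)
1/(-6*D(-16) + A(r(5, 5))) = 1/(-36*(-16) + (12 - 4*(-6 + 5 + 2*5))) = 1/(-6*(-96) + (12 - 4*(-6 + 5 + 10))) = 1/(576 + (12 - 4*9)) = 1/(576 + (12 - 36)) = 1/(576 - 24) = 1/552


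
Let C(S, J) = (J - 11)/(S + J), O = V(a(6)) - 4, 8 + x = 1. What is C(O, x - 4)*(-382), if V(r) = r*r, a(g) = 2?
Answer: -764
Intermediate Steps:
x = -7 (x = -8 + 1 = -7)
V(r) = r**2
O = 0 (O = 2**2 - 4 = 4 - 4 = 0)
C(S, J) = (-11 + J)/(J + S)
C(O, x - 4)*(-382) = ((-11 + (-7 - 4))/((-7 - 4) + 0))*(-382) = ((-11 - 11)/(-11 + 0))*(-382) = (-22/(-11))*(-382) = -1/11*(-22)*(-382) = 2*(-382) = -764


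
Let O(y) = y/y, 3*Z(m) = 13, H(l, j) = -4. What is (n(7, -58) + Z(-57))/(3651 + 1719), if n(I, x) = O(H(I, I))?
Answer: 8/8055 ≈ 0.00099317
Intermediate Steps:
Z(m) = 13/3 (Z(m) = (1/3)*13 = 13/3)
O(y) = 1
n(I, x) = 1
(n(7, -58) + Z(-57))/(3651 + 1719) = (1 + 13/3)/(3651 + 1719) = (16/3)/5370 = (16/3)*(1/5370) = 8/8055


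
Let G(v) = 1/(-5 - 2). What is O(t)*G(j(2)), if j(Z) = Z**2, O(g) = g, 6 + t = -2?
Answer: 8/7 ≈ 1.1429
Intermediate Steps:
t = -8 (t = -6 - 2 = -8)
G(v) = -1/7 (G(v) = 1/(-7) = -1/7)
O(t)*G(j(2)) = -8*(-1/7) = 8/7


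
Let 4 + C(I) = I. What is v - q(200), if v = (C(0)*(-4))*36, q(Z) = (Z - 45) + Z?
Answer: 221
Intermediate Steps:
q(Z) = -45 + 2*Z (q(Z) = (-45 + Z) + Z = -45 + 2*Z)
C(I) = -4 + I
v = 576 (v = ((-4 + 0)*(-4))*36 = -4*(-4)*36 = 16*36 = 576)
v - q(200) = 576 - (-45 + 2*200) = 576 - (-45 + 400) = 576 - 1*355 = 576 - 355 = 221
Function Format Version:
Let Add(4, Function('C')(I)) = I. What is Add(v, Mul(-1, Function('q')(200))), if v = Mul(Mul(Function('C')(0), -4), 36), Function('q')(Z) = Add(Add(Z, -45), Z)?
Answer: 221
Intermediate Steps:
Function('q')(Z) = Add(-45, Mul(2, Z)) (Function('q')(Z) = Add(Add(-45, Z), Z) = Add(-45, Mul(2, Z)))
Function('C')(I) = Add(-4, I)
v = 576 (v = Mul(Mul(Add(-4, 0), -4), 36) = Mul(Mul(-4, -4), 36) = Mul(16, 36) = 576)
Add(v, Mul(-1, Function('q')(200))) = Add(576, Mul(-1, Add(-45, Mul(2, 200)))) = Add(576, Mul(-1, Add(-45, 400))) = Add(576, Mul(-1, 355)) = Add(576, -355) = 221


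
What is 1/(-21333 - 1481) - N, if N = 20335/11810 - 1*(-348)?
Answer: -4711336841/13471667 ≈ -349.72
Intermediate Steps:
N = 826043/2362 (N = 20335*(1/11810) + 348 = 4067/2362 + 348 = 826043/2362 ≈ 349.72)
1/(-21333 - 1481) - N = 1/(-21333 - 1481) - 1*826043/2362 = 1/(-22814) - 826043/2362 = -1/22814 - 826043/2362 = -4711336841/13471667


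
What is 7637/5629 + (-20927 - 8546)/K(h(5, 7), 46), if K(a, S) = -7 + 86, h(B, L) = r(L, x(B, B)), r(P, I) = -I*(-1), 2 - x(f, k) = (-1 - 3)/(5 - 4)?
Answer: -165300194/444691 ≈ -371.72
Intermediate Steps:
x(f, k) = 6 (x(f, k) = 2 - (-1 - 3)/(5 - 4) = 2 - (-4)/1 = 2 - (-4) = 2 - 1*(-4) = 2 + 4 = 6)
r(P, I) = I
h(B, L) = 6
K(a, S) = 79
7637/5629 + (-20927 - 8546)/K(h(5, 7), 46) = 7637/5629 + (-20927 - 8546)/79 = 7637*(1/5629) - 29473*1/79 = 7637/5629 - 29473/79 = -165300194/444691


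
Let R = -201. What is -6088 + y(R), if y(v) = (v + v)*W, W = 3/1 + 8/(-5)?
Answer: -33254/5 ≈ -6650.8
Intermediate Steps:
W = 7/5 (W = 3*1 + 8*(-1/5) = 3 - 8/5 = 7/5 ≈ 1.4000)
y(v) = 14*v/5 (y(v) = (v + v)*(7/5) = (2*v)*(7/5) = 14*v/5)
-6088 + y(R) = -6088 + (14/5)*(-201) = -6088 - 2814/5 = -33254/5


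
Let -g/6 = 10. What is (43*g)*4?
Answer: -10320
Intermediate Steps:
g = -60 (g = -6*10 = -60)
(43*g)*4 = (43*(-60))*4 = -2580*4 = -10320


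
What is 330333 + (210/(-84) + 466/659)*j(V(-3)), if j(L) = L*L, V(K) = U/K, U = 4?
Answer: 1959186119/5931 ≈ 3.3033e+5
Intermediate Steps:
V(K) = 4/K
j(L) = L²
330333 + (210/(-84) + 466/659)*j(V(-3)) = 330333 + (210/(-84) + 466/659)*(4/(-3))² = 330333 + (210*(-1/84) + 466*(1/659))*(4*(-⅓))² = 330333 + (-5/2 + 466/659)*(-4/3)² = 330333 - 2363/1318*16/9 = 330333 - 18904/5931 = 1959186119/5931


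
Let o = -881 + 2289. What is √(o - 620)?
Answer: 2*√197 ≈ 28.071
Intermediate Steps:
o = 1408
√(o - 620) = √(1408 - 620) = √788 = 2*√197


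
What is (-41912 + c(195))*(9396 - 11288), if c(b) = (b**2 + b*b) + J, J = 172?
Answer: -64914520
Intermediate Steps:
c(b) = 172 + 2*b**2 (c(b) = (b**2 + b*b) + 172 = (b**2 + b**2) + 172 = 2*b**2 + 172 = 172 + 2*b**2)
(-41912 + c(195))*(9396 - 11288) = (-41912 + (172 + 2*195**2))*(9396 - 11288) = (-41912 + (172 + 2*38025))*(-1892) = (-41912 + (172 + 76050))*(-1892) = (-41912 + 76222)*(-1892) = 34310*(-1892) = -64914520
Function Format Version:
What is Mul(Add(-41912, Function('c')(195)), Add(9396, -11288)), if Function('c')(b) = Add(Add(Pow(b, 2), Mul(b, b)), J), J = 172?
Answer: -64914520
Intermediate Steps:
Function('c')(b) = Add(172, Mul(2, Pow(b, 2))) (Function('c')(b) = Add(Add(Pow(b, 2), Mul(b, b)), 172) = Add(Add(Pow(b, 2), Pow(b, 2)), 172) = Add(Mul(2, Pow(b, 2)), 172) = Add(172, Mul(2, Pow(b, 2))))
Mul(Add(-41912, Function('c')(195)), Add(9396, -11288)) = Mul(Add(-41912, Add(172, Mul(2, Pow(195, 2)))), Add(9396, -11288)) = Mul(Add(-41912, Add(172, Mul(2, 38025))), -1892) = Mul(Add(-41912, Add(172, 76050)), -1892) = Mul(Add(-41912, 76222), -1892) = Mul(34310, -1892) = -64914520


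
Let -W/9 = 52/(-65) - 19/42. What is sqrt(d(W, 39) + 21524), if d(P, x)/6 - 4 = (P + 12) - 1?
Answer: sqrt(26559995)/35 ≈ 147.25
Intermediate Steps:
W = 789/70 (W = -9*(52/(-65) - 19/42) = -9*(52*(-1/65) - 19*1/42) = -9*(-4/5 - 19/42) = -9*(-263/210) = 789/70 ≈ 11.271)
d(P, x) = 90 + 6*P (d(P, x) = 24 + 6*((P + 12) - 1) = 24 + 6*((12 + P) - 1) = 24 + 6*(11 + P) = 24 + (66 + 6*P) = 90 + 6*P)
sqrt(d(W, 39) + 21524) = sqrt((90 + 6*(789/70)) + 21524) = sqrt((90 + 2367/35) + 21524) = sqrt(5517/35 + 21524) = sqrt(758857/35) = sqrt(26559995)/35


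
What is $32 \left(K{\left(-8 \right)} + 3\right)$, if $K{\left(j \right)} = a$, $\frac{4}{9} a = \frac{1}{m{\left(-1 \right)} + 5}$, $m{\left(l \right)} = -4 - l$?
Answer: $132$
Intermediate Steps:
$a = \frac{9}{8}$ ($a = \frac{9}{4 \left(\left(-4 - -1\right) + 5\right)} = \frac{9}{4 \left(\left(-4 + 1\right) + 5\right)} = \frac{9}{4 \left(-3 + 5\right)} = \frac{9}{4 \cdot 2} = \frac{9}{4} \cdot \frac{1}{2} = \frac{9}{8} \approx 1.125$)
$K{\left(j \right)} = \frac{9}{8}$
$32 \left(K{\left(-8 \right)} + 3\right) = 32 \left(\frac{9}{8} + 3\right) = 32 \cdot \frac{33}{8} = 132$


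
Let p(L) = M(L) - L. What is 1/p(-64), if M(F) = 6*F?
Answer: -1/320 ≈ -0.0031250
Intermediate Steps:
p(L) = 5*L (p(L) = 6*L - L = 5*L)
1/p(-64) = 1/(5*(-64)) = 1/(-320) = -1/320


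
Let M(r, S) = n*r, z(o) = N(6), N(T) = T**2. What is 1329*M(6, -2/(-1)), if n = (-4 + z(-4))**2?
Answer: 8165376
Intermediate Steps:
z(o) = 36 (z(o) = 6**2 = 36)
n = 1024 (n = (-4 + 36)**2 = 32**2 = 1024)
M(r, S) = 1024*r
1329*M(6, -2/(-1)) = 1329*(1024*6) = 1329*6144 = 8165376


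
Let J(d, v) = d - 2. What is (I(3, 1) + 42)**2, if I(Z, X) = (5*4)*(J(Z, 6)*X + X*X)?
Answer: 6724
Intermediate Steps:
J(d, v) = -2 + d
I(Z, X) = 20*X**2 + 20*X*(-2 + Z) (I(Z, X) = (5*4)*((-2 + Z)*X + X*X) = 20*(X*(-2 + Z) + X**2) = 20*(X**2 + X*(-2 + Z)) = 20*X**2 + 20*X*(-2 + Z))
(I(3, 1) + 42)**2 = (20*1*(-2 + 1 + 3) + 42)**2 = (20*1*2 + 42)**2 = (40 + 42)**2 = 82**2 = 6724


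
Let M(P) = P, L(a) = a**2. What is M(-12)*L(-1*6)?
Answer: -432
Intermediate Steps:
M(-12)*L(-1*6) = -12*(-1*6)**2 = -12*(-6)**2 = -12*36 = -432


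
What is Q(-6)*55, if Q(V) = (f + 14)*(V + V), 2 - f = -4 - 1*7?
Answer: -17820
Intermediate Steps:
f = 13 (f = 2 - (-4 - 1*7) = 2 - (-4 - 7) = 2 - 1*(-11) = 2 + 11 = 13)
Q(V) = 54*V (Q(V) = (13 + 14)*(V + V) = 27*(2*V) = 54*V)
Q(-6)*55 = (54*(-6))*55 = -324*55 = -17820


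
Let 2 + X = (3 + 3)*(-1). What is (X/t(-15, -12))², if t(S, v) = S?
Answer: 64/225 ≈ 0.28444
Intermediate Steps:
X = -8 (X = -2 + (3 + 3)*(-1) = -2 + 6*(-1) = -2 - 6 = -8)
(X/t(-15, -12))² = (-8/(-15))² = (-8*(-1/15))² = (8/15)² = 64/225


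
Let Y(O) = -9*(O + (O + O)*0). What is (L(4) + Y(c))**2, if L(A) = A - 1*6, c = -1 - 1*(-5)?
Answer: 1444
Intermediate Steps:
c = 4 (c = -1 + 5 = 4)
Y(O) = -9*O (Y(O) = -9*(O + (2*O)*0) = -9*(O + 0) = -9*O)
L(A) = -6 + A (L(A) = A - 6 = -6 + A)
(L(4) + Y(c))**2 = ((-6 + 4) - 9*4)**2 = (-2 - 36)**2 = (-38)**2 = 1444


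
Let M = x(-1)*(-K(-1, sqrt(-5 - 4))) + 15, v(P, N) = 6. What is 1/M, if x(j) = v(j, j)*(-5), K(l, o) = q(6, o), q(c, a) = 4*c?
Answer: 1/735 ≈ 0.0013605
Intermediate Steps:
K(l, o) = 24 (K(l, o) = 4*6 = 24)
x(j) = -30 (x(j) = 6*(-5) = -30)
M = 735 (M = -(-30)*24 + 15 = -30*(-24) + 15 = 720 + 15 = 735)
1/M = 1/735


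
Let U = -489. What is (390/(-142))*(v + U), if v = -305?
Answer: 154830/71 ≈ 2180.7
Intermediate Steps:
(390/(-142))*(v + U) = (390/(-142))*(-305 - 489) = (390*(-1/142))*(-794) = -195/71*(-794) = 154830/71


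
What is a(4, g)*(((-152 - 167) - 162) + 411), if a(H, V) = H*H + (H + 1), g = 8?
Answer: -1470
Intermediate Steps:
a(H, V) = 1 + H + H**2 (a(H, V) = H**2 + (1 + H) = 1 + H + H**2)
a(4, g)*(((-152 - 167) - 162) + 411) = (1 + 4 + 4**2)*(((-152 - 167) - 162) + 411) = (1 + 4 + 16)*((-319 - 162) + 411) = 21*(-481 + 411) = 21*(-70) = -1470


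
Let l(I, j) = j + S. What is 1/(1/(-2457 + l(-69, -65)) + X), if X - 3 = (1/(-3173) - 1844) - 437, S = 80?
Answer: -7748466/17651011163 ≈ -0.00043898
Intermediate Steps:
l(I, j) = 80 + j (l(I, j) = j + 80 = 80 + j)
X = -7228095/3173 (X = 3 + ((1/(-3173) - 1844) - 437) = 3 + ((-1/3173 - 1844) - 437) = 3 + (-5851013/3173 - 437) = 3 - 7237614/3173 = -7228095/3173 ≈ -2278.0)
1/(1/(-2457 + l(-69, -65)) + X) = 1/(1/(-2457 + (80 - 65)) - 7228095/3173) = 1/(1/(-2457 + 15) - 7228095/3173) = 1/(1/(-2442) - 7228095/3173) = 1/(-1/2442 - 7228095/3173) = 1/(-17651011163/7748466) = -7748466/17651011163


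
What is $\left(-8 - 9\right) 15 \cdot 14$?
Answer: $-3570$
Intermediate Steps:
$\left(-8 - 9\right) 15 \cdot 14 = \left(-17\right) 15 \cdot 14 = \left(-255\right) 14 = -3570$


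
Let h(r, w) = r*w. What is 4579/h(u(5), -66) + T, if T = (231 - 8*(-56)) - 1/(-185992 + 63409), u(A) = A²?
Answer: 15197173127/22473550 ≈ 676.22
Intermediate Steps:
T = 83233858/122583 (T = (231 + 448) - 1/(-122583) = 679 - 1*(-1/122583) = 679 + 1/122583 = 83233858/122583 ≈ 679.00)
4579/h(u(5), -66) + T = 4579/((5²*(-66))) + 83233858/122583 = 4579/((25*(-66))) + 83233858/122583 = 4579/(-1650) + 83233858/122583 = 4579*(-1/1650) + 83233858/122583 = -4579/1650 + 83233858/122583 = 15197173127/22473550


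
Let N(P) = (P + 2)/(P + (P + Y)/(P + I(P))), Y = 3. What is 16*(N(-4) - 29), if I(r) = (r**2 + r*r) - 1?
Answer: -49712/109 ≈ -456.07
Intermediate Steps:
I(r) = -1 + 2*r**2 (I(r) = (r**2 + r**2) - 1 = 2*r**2 - 1 = -1 + 2*r**2)
N(P) = (2 + P)/(P + (3 + P)/(-1 + P + 2*P**2)) (N(P) = (P + 2)/(P + (P + 3)/(P + (-1 + 2*P**2))) = (2 + P)/(P + (3 + P)/(-1 + P + 2*P**2)))
16*(N(-4) - 29) = 16*((-2 - 4 + 2*(-4)**3 + 5*(-4)**2)/(3 + (-4)**2 + 2*(-4)**3) - 29) = 16*((-2 - 4 + 2*(-64) + 5*16)/(3 + 16 + 2*(-64)) - 29) = 16*((-2 - 4 - 128 + 80)/(3 + 16 - 128) - 29) = 16*(-54/(-109) - 29) = 16*(-1/109*(-54) - 29) = 16*(54/109 - 29) = 16*(-3107/109) = -49712/109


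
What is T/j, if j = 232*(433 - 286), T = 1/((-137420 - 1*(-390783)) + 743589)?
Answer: 1/34000051008 ≈ 2.9412e-11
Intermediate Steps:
T = 1/996952 (T = 1/((-137420 + 390783) + 743589) = 1/(253363 + 743589) = 1/996952 ≈ 1.0031e-6)
j = 34104 (j = 232*147 = 34104)
T/j = (1/996952)/34104 = (1/996952)*(1/34104) = 1/34000051008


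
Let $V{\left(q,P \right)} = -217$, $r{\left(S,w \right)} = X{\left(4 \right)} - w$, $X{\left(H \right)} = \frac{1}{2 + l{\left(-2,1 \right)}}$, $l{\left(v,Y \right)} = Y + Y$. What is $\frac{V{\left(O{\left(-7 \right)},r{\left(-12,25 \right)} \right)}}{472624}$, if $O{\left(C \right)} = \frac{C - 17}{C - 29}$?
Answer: $- \frac{217}{472624} \approx -0.00045914$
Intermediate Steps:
$l{\left(v,Y \right)} = 2 Y$
$X{\left(H \right)} = \frac{1}{4}$ ($X{\left(H \right)} = \frac{1}{2 + 2 \cdot 1} = \frac{1}{2 + 2} = \frac{1}{4}$)
$O{\left(C \right)} = \frac{-17 + C}{-29 + C}$
$r{\left(S,w \right)} = \frac{1}{4} - w$
$\frac{V{\left(O{\left(-7 \right)},r{\left(-12,25 \right)} \right)}}{472624} = - \frac{217}{472624}$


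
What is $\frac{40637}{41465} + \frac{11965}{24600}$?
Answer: $\frac{59831957}{40801560} \approx 1.4664$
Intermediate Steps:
$\frac{40637}{41465} + \frac{11965}{24600} = 40637 \cdot \frac{1}{41465} + 11965 \cdot \frac{1}{24600} = \frac{40637}{41465} + \frac{2393}{4920} = \frac{59831957}{40801560}$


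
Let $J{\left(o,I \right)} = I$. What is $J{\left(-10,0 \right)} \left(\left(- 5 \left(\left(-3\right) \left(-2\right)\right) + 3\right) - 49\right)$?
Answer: $0$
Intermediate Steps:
$J{\left(-10,0 \right)} \left(\left(- 5 \left(\left(-3\right) \left(-2\right)\right) + 3\right) - 49\right) = 0 \left(\left(- 5 \left(\left(-3\right) \left(-2\right)\right) + 3\right) - 49\right) = 0 \left(\left(\left(-5\right) 6 + 3\right) - 49\right) = 0 \left(\left(-30 + 3\right) - 49\right) = 0 \left(-27 - 49\right) = 0 \left(-76\right) = 0$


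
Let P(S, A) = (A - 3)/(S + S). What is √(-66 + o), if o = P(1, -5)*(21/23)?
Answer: 3*I*√4094/23 ≈ 8.3458*I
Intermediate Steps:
P(S, A) = (-3 + A)/(2*S) (P(S, A) = (-3 + A)/((2*S)) = (-3 + A)*(1/(2*S)) = (-3 + A)/(2*S))
o = -84/23 (o = ((½)*(-3 - 5)/1)*(21/23) = ((½)*1*(-8))*(21*(1/23)) = -4*21/23 = -84/23 ≈ -3.6522)
√(-66 + o) = √(-66 - 84/23) = √(-1602/23) = 3*I*√4094/23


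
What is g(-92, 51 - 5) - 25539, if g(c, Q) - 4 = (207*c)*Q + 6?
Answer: -901553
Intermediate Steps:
g(c, Q) = 10 + 207*Q*c (g(c, Q) = 4 + ((207*c)*Q + 6) = 4 + (207*Q*c + 6) = 4 + (6 + 207*Q*c) = 10 + 207*Q*c)
g(-92, 51 - 5) - 25539 = (10 + 207*(51 - 5)*(-92)) - 25539 = (10 + 207*46*(-92)) - 25539 = (10 - 876024) - 25539 = -876014 - 25539 = -901553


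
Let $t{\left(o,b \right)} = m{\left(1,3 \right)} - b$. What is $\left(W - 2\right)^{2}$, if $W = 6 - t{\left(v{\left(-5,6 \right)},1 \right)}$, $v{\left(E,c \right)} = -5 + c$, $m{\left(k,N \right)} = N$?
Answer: $4$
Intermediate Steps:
$t{\left(o,b \right)} = 3 - b$
$W = 4$ ($W = 6 - \left(3 - 1\right) = 6 - 2 = 4$)
$\left(W - 2\right)^{2} = \left(4 - 2\right)^{2} = 2^{2} = 4$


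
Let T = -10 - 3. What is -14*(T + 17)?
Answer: -56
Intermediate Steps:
T = -13
-14*(T + 17) = -14*(-13 + 17) = -14*4 = -56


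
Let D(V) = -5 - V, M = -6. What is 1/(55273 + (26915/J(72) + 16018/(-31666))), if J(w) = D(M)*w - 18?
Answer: 854982/47683132795 ≈ 1.7930e-5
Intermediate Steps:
J(w) = -18 + w (J(w) = (-5 - 1*(-6))*w - 18 = (-5 + 6)*w - 18 = 1*w - 18 = w - 18 = -18 + w)
1/(55273 + (26915/J(72) + 16018/(-31666))) = 1/(55273 + (26915/(-18 + 72) + 16018/(-31666))) = 1/(55273 + (26915/54 + 16018*(-1/31666))) = 1/(55273 + (26915*(1/54) - 8009/15833)) = 1/(55273 + (26915/54 - 8009/15833)) = 1/(55273 + 425712709/854982) = 1/(47683132795/854982) = 854982/47683132795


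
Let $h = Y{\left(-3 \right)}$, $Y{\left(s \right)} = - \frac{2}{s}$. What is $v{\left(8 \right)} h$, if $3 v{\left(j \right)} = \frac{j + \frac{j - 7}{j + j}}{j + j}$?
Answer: $\frac{43}{384} \approx 0.11198$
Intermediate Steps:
$h = \frac{2}{3}$ ($h = - \frac{2}{-3} = \left(-2\right) \left(- \frac{1}{3}\right) = \frac{2}{3} \approx 0.66667$)
$v{\left(j \right)} = \frac{j + \frac{-7 + j}{2 j}}{6 j}$ ($v{\left(j \right)} = \frac{\left(j + \frac{j - 7}{j + j}\right) \frac{1}{j + j}}{3} = \frac{\left(j + \frac{j - 7}{2 j}\right) \frac{1}{2 j}}{3} = \frac{\left(j + \left(j - 7\right) \frac{1}{2 j}\right) \frac{1}{2 j}}{3} = \frac{\left(j + \left(-7 + j\right) \frac{1}{2 j}\right) \frac{1}{2 j}}{3} = \frac{\left(j + \frac{-7 + j}{2 j}\right) \frac{1}{2 j}}{3} = \frac{\frac{1}{2} \frac{1}{j} \left(j + \frac{-7 + j}{2 j}\right)}{3} = \frac{j + \frac{-7 + j}{2 j}}{6 j}$)
$v{\left(8 \right)} h = \frac{-7 + 8 + 2 \cdot 8^{2}}{12 \cdot 64} \cdot \frac{2}{3} = \frac{1}{12} \cdot \frac{1}{64} \left(-7 + 8 + 2 \cdot 64\right) \frac{2}{3} = \frac{1}{12} \cdot \frac{1}{64} \left(-7 + 8 + 128\right) \frac{2}{3} = \frac{1}{12} \cdot \frac{1}{64} \cdot 129 \cdot \frac{2}{3} = \frac{43}{256} \cdot \frac{2}{3} = \frac{43}{384}$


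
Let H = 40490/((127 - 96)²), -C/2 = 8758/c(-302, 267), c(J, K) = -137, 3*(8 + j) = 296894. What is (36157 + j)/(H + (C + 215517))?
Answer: 53365980037/85190105025 ≈ 0.62643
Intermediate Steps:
j = 296870/3 (j = -8 + (⅓)*296894 = -8 + 296894/3 = 296870/3 ≈ 98957.)
C = 17516/137 (C = -17516/(-137) = -17516*(-1)/137 = -2*(-8758/137) = 17516/137 ≈ 127.85)
H = 40490/961 (H = 40490/(31²) = 40490/961 ≈ 42.133)
(36157 + j)/(H + (C + 215517)) = (36157 + 296870/3)/(40490/961 + (17516/137 + 215517)) = 405341/(3*(40490/961 + 29543345/137)) = 405341/(3*(28396701675/131657)) = (405341/3)*(131657/28396701675) = 53365980037/85190105025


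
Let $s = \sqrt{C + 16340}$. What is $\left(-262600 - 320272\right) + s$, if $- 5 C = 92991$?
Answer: $-582872 + \frac{i \sqrt{56455}}{5} \approx -5.8287 \cdot 10^{5} + 47.521 i$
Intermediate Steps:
$C = - \frac{92991}{5}$ ($C = \left(- \frac{1}{5}\right) 92991 = - \frac{92991}{5} \approx -18598.0$)
$s = \frac{i \sqrt{56455}}{5}$ ($s = \sqrt{- \frac{92991}{5} + 16340} = \sqrt{- \frac{11291}{5}} = \frac{i \sqrt{56455}}{5} \approx 47.521 i$)
$\left(-262600 - 320272\right) + s = \left(-262600 - 320272\right) + \frac{i \sqrt{56455}}{5} = -582872 + \frac{i \sqrt{56455}}{5}$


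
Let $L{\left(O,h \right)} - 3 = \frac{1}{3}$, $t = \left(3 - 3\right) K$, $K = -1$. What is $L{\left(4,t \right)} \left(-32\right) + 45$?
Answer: $- \frac{185}{3} \approx -61.667$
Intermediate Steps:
$t = 0$ ($t = \left(3 - 3\right) \left(-1\right) = 0 \left(-1\right) = 0$)
$L{\left(O,h \right)} = \frac{10}{3}$ ($L{\left(O,h \right)} = 3 + \frac{1}{3} = \frac{10}{3}$)
$L{\left(4,t \right)} \left(-32\right) + 45 = \frac{10}{3} \left(-32\right) + 45 = - \frac{320}{3} + 45 = - \frac{185}{3}$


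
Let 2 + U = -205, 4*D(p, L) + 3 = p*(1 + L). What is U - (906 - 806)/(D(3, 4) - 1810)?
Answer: -373949/1807 ≈ -206.94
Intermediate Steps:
D(p, L) = -3/4 + p*(1 + L)/4 (D(p, L) = -3/4 + (p*(1 + L))/4 = -3/4 + p*(1 + L)/4)
U = -207 (U = -2 - 205 = -207)
U - (906 - 806)/(D(3, 4) - 1810) = -207 - (906 - 806)/((-3/4 + (1/4)*3 + (1/4)*4*3) - 1810) = -207 - 100/((-3/4 + 3/4 + 3) - 1810) = -207 - 100/(3 - 1810) = -207 - 100/(-1807) = -207 - 100*(-1)/1807 = -207 - 1*(-100/1807) = -207 + 100/1807 = -373949/1807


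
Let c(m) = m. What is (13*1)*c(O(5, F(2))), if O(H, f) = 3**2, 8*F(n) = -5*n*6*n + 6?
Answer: 117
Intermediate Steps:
F(n) = 3/4 - 15*n**2/4 (F(n) = (-5*n*6*n + 6)/8 = (-5*6*n*n + 6)/8 = (-30*n**2 + 6)/8 = (6 - 30*n**2)/8 = 3/4 - 15*n**2/4)
O(H, f) = 9
(13*1)*c(O(5, F(2))) = (13*1)*9 = 13*9 = 117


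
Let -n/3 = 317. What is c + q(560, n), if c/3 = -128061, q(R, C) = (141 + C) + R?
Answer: -384433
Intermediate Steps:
n = -951 (n = -3*317 = -951)
q(R, C) = 141 + C + R
c = -384183 (c = 3*(-128061) = -384183)
c + q(560, n) = -384183 + (141 - 951 + 560) = -384183 - 250 = -384433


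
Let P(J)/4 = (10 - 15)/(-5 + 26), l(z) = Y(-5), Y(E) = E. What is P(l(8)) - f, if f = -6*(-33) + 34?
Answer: -4892/21 ≈ -232.95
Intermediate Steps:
l(z) = -5
P(J) = -20/21 (P(J) = 4*((10 - 15)/(-5 + 26)) = 4*(-5/21) = -20/21)
f = 232 (f = 198 + 34 = 232)
P(l(8)) - f = -20/21 - 1*232 = -20/21 - 232 = -4892/21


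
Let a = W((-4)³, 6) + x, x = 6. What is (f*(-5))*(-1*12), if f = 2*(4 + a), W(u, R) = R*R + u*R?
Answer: -40560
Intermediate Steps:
W(u, R) = R² + R*u
a = -342 (a = 6*(6 + (-4)³) + 6 = 6*(6 - 64) + 6 = 6*(-58) + 6 = -348 + 6 = -342)
f = -676 (f = 2*(4 - 342) = 2*(-338) = -676)
(f*(-5))*(-1*12) = (-676*(-5))*(-1*12) = 3380*(-12) = -40560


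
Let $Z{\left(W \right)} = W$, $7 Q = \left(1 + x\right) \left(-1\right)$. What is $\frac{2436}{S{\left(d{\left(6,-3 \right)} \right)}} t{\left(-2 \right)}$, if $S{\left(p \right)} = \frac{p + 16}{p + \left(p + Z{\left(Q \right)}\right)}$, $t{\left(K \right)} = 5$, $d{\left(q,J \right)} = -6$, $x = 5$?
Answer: $-15660$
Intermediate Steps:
$Q = - \frac{6}{7}$ ($Q = \frac{\left(1 + 5\right) \left(-1\right)}{7} = \frac{6 \left(-1\right)}{7} = \frac{1}{7} \left(-6\right) = - \frac{6}{7} \approx -0.85714$)
$S{\left(p \right)} = \frac{16 + p}{- \frac{6}{7} + 2 p}$ ($S{\left(p \right)} = \frac{p + 16}{p + \left(p - \frac{6}{7}\right)} = \frac{16 + p}{p + \left(- \frac{6}{7} + p\right)} = \frac{16 + p}{- \frac{6}{7} + 2 p}$)
$\frac{2436}{S{\left(d{\left(6,-3 \right)} \right)}} t{\left(-2 \right)} = \frac{2436}{\frac{7}{2} \frac{1}{-3 + 7 \left(-6\right)} \left(16 - 6\right)} 5 = \frac{2436}{\frac{7}{2} \frac{1}{-3 - 42} \cdot 10} \cdot 5 = \frac{2436}{\frac{7}{2} \frac{1}{-45} \cdot 10} \cdot 5 = \frac{2436}{\frac{7}{2} \left(- \frac{1}{45}\right) 10} \cdot 5 = \frac{2436}{- \frac{7}{9}} \cdot 5 = 2436 \left(- \frac{9}{7}\right) 5 = \left(-3132\right) 5 = -15660$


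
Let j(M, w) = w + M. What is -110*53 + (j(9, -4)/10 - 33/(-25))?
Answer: -291409/50 ≈ -5828.2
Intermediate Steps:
j(M, w) = M + w
-110*53 + (j(9, -4)/10 - 33/(-25)) = -110*53 + ((9 - 4)/10 - 33/(-25)) = -5830 + (5*(⅒) - 33*(-1/25)) = -5830 + (½ + 33/25) = -5830 + 91/50 = -291409/50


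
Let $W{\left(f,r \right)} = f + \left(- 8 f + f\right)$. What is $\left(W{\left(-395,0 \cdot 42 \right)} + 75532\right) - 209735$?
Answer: $-131833$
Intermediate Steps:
$W{\left(f,r \right)} = - 6 f$ ($W{\left(f,r \right)} = f - 7 f = - 6 f$)
$\left(W{\left(-395,0 \cdot 42 \right)} + 75532\right) - 209735 = \left(\left(-6\right) \left(-395\right) + 75532\right) - 209735 = \left(2370 + 75532\right) - 209735 = 77902 - 209735 = -131833$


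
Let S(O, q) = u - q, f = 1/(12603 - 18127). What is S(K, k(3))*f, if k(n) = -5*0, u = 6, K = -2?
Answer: -3/2762 ≈ -0.0010862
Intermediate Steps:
f = -1/5524 (f = 1/(-5524) = -1/5524 ≈ -0.00018103)
k(n) = 0
S(O, q) = 6 - q
S(K, k(3))*f = (6 - 1*0)*(-1/5524) = (6 + 0)*(-1/5524) = 6*(-1/5524) = -3/2762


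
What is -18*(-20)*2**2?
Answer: 1440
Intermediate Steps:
-18*(-20)*2**2 = 360*4 = 1440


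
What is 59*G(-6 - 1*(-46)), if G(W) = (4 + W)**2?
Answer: 114224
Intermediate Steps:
59*G(-6 - 1*(-46)) = 59*(4 + (-6 - 1*(-46)))**2 = 59*(4 + (-6 + 46))**2 = 59*(4 + 40)**2 = 59*44**2 = 59*1936 = 114224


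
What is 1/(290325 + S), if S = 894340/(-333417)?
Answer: 333417/96798396185 ≈ 3.4444e-6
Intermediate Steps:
S = -894340/333417 (S = 894340*(-1/333417) = -894340/333417 ≈ -2.6823)
1/(290325 + S) = 1/(290325 - 894340/333417) = 1/(96798396185/333417) = 333417/96798396185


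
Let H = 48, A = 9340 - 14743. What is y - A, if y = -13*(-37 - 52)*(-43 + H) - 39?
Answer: 11149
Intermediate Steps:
A = -5403
y = 5746 (y = -13*(-37 - 52)*(-43 + 48) - 39 = -(-1157)*5 - 39 = -13*(-445) - 39 = 5785 - 39 = 5746)
y - A = 5746 - 1*(-5403) = 5746 + 5403 = 11149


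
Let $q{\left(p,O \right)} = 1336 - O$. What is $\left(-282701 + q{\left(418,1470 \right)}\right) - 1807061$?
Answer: $-2089896$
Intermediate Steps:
$\left(-282701 + q{\left(418,1470 \right)}\right) - 1807061 = \left(-282701 + \left(1336 - 1470\right)\right) - 1807061 = \left(-282701 - 134\right) - 1807061 = -282835 - 1807061 = -2089896$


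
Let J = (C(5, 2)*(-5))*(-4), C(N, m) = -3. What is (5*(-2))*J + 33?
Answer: 633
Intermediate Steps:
J = -60 (J = -3*(-5)*(-4) = 15*(-4) = -60)
(5*(-2))*J + 33 = (5*(-2))*(-60) + 33 = -10*(-60) + 33 = 600 + 33 = 633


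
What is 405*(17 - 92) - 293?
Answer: -30668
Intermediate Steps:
405*(17 - 92) - 293 = 405*(-75) - 293 = -30375 - 293 = -30668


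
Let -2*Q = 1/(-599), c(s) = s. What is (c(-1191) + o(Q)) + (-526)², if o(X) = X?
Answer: 330031031/1198 ≈ 2.7549e+5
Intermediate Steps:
Q = 1/1198 (Q = -½/(-599) = -½*(-1/599) = 1/1198 ≈ 0.00083472)
(c(-1191) + o(Q)) + (-526)² = (-1191 + 1/1198) + (-526)² = -1426817/1198 + 276676 = 330031031/1198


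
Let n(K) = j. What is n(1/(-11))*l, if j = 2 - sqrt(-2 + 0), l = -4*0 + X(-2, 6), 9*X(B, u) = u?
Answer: 4/3 - 2*I*sqrt(2)/3 ≈ 1.3333 - 0.94281*I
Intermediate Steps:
X(B, u) = u/9
l = 2/3 (l = -4*0 + (1/9)*6 = 0 + 2/3 = 2/3 ≈ 0.66667)
j = 2 - I*sqrt(2) (j = 2 - sqrt(-2) = 2 - I*sqrt(2) ≈ 2.0 - 1.4142*I)
n(K) = 2 - I*sqrt(2)
n(1/(-11))*l = (2 - I*sqrt(2))*(2/3) = 4/3 - 2*I*sqrt(2)/3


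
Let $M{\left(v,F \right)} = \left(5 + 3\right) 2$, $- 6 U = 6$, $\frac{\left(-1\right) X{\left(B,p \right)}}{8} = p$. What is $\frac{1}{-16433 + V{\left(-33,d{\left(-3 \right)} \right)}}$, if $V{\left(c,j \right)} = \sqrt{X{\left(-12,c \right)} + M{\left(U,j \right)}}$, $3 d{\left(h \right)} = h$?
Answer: $- \frac{16433}{270043209} - \frac{2 \sqrt{70}}{270043209} \approx -6.0915 \cdot 10^{-5}$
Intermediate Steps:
$X{\left(B,p \right)} = - 8 p$
$U = -1$ ($U = \left(- \frac{1}{6}\right) 6 = -1$)
$d{\left(h \right)} = \frac{h}{3}$
$M{\left(v,F \right)} = 16$ ($M{\left(v,F \right)} = 8 \cdot 2 = 16$)
$V{\left(c,j \right)} = \sqrt{16 - 8 c}$ ($V{\left(c,j \right)} = \sqrt{- 8 c + 16} = \sqrt{16 - 8 c}$)
$\frac{1}{-16433 + V{\left(-33,d{\left(-3 \right)} \right)}} = \frac{1}{-16433 + 2 \sqrt{4 - -66}} = \frac{1}{-16433 + 2 \sqrt{4 + 66}} = \frac{1}{-16433 + 2 \sqrt{70}}$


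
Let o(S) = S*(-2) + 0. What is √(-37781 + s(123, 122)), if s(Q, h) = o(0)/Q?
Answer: I*√37781 ≈ 194.37*I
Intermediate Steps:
o(S) = -2*S (o(S) = -2*S + 0 = -2*S)
s(Q, h) = 0 (s(Q, h) = (-2*0)/Q = 0/Q = 0)
√(-37781 + s(123, 122)) = √(-37781 + 0) = √(-37781) = I*√37781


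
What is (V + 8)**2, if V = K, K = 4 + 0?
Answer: 144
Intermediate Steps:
K = 4
V = 4
(V + 8)**2 = (4 + 8)**2 = 12**2 = 144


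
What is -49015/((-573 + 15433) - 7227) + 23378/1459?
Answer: 106931389/11136547 ≈ 9.6018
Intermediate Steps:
-49015/((-573 + 15433) - 7227) + 23378/1459 = -49015/(14860 - 7227) + 23378*(1/1459) = -49015/7633 + 23378/1459 = 106931389/11136547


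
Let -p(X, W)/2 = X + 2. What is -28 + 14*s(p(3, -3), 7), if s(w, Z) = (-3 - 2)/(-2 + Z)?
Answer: -42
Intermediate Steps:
p(X, W) = -4 - 2*X (p(X, W) = -2*(X + 2) = -2*(2 + X) = -4 - 2*X)
s(w, Z) = -5/(-2 + Z)
-28 + 14*s(p(3, -3), 7) = -28 + 14*(-5/(-2 + 7)) = -28 + 14*(-5/5) = -28 + 14*(-5*⅕) = -28 + 14*(-1) = -28 - 14 = -42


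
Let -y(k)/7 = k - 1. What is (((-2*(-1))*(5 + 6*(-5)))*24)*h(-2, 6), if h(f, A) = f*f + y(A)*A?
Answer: 247200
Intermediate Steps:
y(k) = 7 - 7*k (y(k) = -7*(k - 1) = -7*(-1 + k) = 7 - 7*k)
h(f, A) = f² + A*(7 - 7*A) (h(f, A) = f*f + (7 - 7*A)*A = f² + A*(7 - 7*A))
(((-2*(-1))*(5 + 6*(-5)))*24)*h(-2, 6) = (((-2*(-1))*(5 + 6*(-5)))*24)*((-2)² - 7*6*(-1 + 6)) = ((2*(5 - 30))*24)*(4 - 7*6*5) = ((2*(-25))*24)*(4 - 210) = -50*24*(-206) = -1200*(-206) = 247200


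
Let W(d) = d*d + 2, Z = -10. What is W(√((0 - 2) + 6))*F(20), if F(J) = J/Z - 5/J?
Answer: -27/2 ≈ -13.500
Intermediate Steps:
F(J) = -5/J - J/10 (F(J) = J/(-10) - 5/J = J*(-⅒) - 5/J = -J/10 - 5/J = -5/J - J/10)
W(d) = 2 + d² (W(d) = d² + 2 = 2 + d²)
W(√((0 - 2) + 6))*F(20) = (2 + (√((0 - 2) + 6))²)*(-5/20 - ⅒*20) = (2 + (√(-2 + 6))²)*(-5*1/20 - 2) = (2 + (√4)²)*(-¼ - 2) = (2 + 2²)*(-9/4) = (2 + 4)*(-9/4) = 6*(-9/4) = -27/2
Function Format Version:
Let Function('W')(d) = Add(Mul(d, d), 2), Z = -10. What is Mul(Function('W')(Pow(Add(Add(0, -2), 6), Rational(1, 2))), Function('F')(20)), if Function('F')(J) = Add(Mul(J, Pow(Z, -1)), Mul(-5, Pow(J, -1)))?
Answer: Rational(-27, 2) ≈ -13.500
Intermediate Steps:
Function('F')(J) = Add(Mul(-5, Pow(J, -1)), Mul(Rational(-1, 10), J)) (Function('F')(J) = Add(Mul(J, Pow(-10, -1)), Mul(-5, Pow(J, -1))) = Add(Mul(J, Rational(-1, 10)), Mul(-5, Pow(J, -1))) = Add(Mul(Rational(-1, 10), J), Mul(-5, Pow(J, -1))) = Add(Mul(-5, Pow(J, -1)), Mul(Rational(-1, 10), J)))
Function('W')(d) = Add(2, Pow(d, 2)) (Function('W')(d) = Add(Pow(d, 2), 2) = Add(2, Pow(d, 2)))
Mul(Function('W')(Pow(Add(Add(0, -2), 6), Rational(1, 2))), Function('F')(20)) = Mul(Add(2, Pow(Pow(Add(Add(0, -2), 6), Rational(1, 2)), 2)), Add(Mul(-5, Pow(20, -1)), Mul(Rational(-1, 10), 20))) = Mul(Add(2, Pow(Pow(Add(-2, 6), Rational(1, 2)), 2)), Add(Mul(-5, Rational(1, 20)), -2)) = Mul(Add(2, Pow(Pow(4, Rational(1, 2)), 2)), Add(Rational(-1, 4), -2)) = Mul(Add(2, Pow(2, 2)), Rational(-9, 4)) = Mul(Add(2, 4), Rational(-9, 4)) = Mul(6, Rational(-9, 4)) = Rational(-27, 2)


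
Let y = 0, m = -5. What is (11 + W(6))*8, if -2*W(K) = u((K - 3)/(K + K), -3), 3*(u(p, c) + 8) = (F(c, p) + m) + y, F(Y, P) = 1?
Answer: 376/3 ≈ 125.33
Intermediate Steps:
u(p, c) = -28/3 (u(p, c) = -8 + ((1 - 5) + 0)/3 = -8 + (-4 + 0)/3 = -8 + (⅓)*(-4) = -8 - 4/3 = -28/3)
W(K) = 14/3 (W(K) = -½*(-28/3) = 14/3)
(11 + W(6))*8 = (11 + 14/3)*8 = (47/3)*8 = 376/3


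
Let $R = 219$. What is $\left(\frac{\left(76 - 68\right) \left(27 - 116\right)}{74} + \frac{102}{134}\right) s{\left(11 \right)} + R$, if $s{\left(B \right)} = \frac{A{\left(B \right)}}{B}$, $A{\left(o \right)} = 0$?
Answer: $219$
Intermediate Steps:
$s{\left(B \right)} = 0$ ($s{\left(B \right)} = \frac{0}{B} = 0$)
$\left(\frac{\left(76 - 68\right) \left(27 - 116\right)}{74} + \frac{102}{134}\right) s{\left(11 \right)} + R = \left(\frac{\left(76 - 68\right) \left(27 - 116\right)}{74} + \frac{102}{134}\right) 0 + 219 = \left(8 \left(-89\right) \frac{1}{74} + 102 \cdot \frac{1}{134}\right) 0 + 219 = \left(\left(-712\right) \frac{1}{74} + \frac{51}{67}\right) 0 + 219 = \left(- \frac{356}{37} + \frac{51}{67}\right) 0 + 219 = \left(- \frac{21965}{2479}\right) 0 + 219 = 0 + 219 = 219$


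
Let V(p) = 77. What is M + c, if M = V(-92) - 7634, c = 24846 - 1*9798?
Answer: 7491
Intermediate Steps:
c = 15048 (c = 24846 - 9798 = 15048)
M = -7557 (M = 77 - 7634 = -7557)
M + c = -7557 + 15048 = 7491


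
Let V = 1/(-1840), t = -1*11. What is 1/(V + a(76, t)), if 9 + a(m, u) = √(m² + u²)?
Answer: 30472240/19690616479 + 3385600*√5897/19690616479 ≈ 0.014751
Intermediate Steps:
t = -11
V = -1/1840 ≈ -0.00054348
a(m, u) = -9 + √(m² + u²)
1/(V + a(76, t)) = 1/(-1/1840 + (-9 + √(76² + (-11)²))) = 1/(-1/1840 + (-9 + √(5776 + 121))) = 1/(-1/1840 + (-9 + √5897)) = 1/(-16561/1840 + √5897)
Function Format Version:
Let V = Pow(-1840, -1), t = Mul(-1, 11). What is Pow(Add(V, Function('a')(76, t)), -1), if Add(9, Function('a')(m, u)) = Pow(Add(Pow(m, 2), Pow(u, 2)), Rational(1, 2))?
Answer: Add(Rational(30472240, 19690616479), Mul(Rational(3385600, 19690616479), Pow(5897, Rational(1, 2)))) ≈ 0.014751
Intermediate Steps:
t = -11
V = Rational(-1, 1840) ≈ -0.00054348
Function('a')(m, u) = Add(-9, Pow(Add(Pow(m, 2), Pow(u, 2)), Rational(1, 2)))
Pow(Add(V, Function('a')(76, t)), -1) = Pow(Add(Rational(-1, 1840), Add(-9, Pow(Add(Pow(76, 2), Pow(-11, 2)), Rational(1, 2)))), -1) = Pow(Add(Rational(-1, 1840), Add(-9, Pow(Add(5776, 121), Rational(1, 2)))), -1) = Pow(Add(Rational(-1, 1840), Add(-9, Pow(5897, Rational(1, 2)))), -1) = Pow(Add(Rational(-16561, 1840), Pow(5897, Rational(1, 2))), -1)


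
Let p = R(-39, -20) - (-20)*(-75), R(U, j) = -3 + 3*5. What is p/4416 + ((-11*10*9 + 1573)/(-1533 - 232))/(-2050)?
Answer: -56056057/166439500 ≈ -0.33680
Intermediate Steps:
R(U, j) = 12 (R(U, j) = -3 + 15 = 12)
p = -1488 (p = 12 - (-20)*(-75) = 12 - 1*1500 = 12 - 1500 = -1488)
p/4416 + ((-11*10*9 + 1573)/(-1533 - 232))/(-2050) = -1488/4416 + ((-11*10*9 + 1573)/(-1533 - 232))/(-2050) = -1488*1/4416 + ((-110*9 + 1573)/(-1765))*(-1/2050) = -31/92 + ((-990 + 1573)*(-1/1765))*(-1/2050) = -31/92 + (583*(-1/1765))*(-1/2050) = -31/92 - 583/1765*(-1/2050) = -31/92 + 583/3618250 = -56056057/166439500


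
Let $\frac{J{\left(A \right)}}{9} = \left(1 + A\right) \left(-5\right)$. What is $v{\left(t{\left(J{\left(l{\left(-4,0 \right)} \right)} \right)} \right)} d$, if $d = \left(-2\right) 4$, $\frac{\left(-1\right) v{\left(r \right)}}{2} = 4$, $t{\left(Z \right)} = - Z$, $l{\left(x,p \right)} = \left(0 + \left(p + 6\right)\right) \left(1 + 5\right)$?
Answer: $64$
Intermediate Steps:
$l{\left(x,p \right)} = 36 + 6 p$ ($l{\left(x,p \right)} = \left(0 + \left(6 + p\right)\right) 6 = \left(6 + p\right) 6 = 36 + 6 p$)
$J{\left(A \right)} = -45 - 45 A$ ($J{\left(A \right)} = 9 \left(1 + A\right) \left(-5\right) = 9 \left(-5 - 5 A\right) = -45 - 45 A$)
$v{\left(r \right)} = -8$ ($v{\left(r \right)} = \left(-2\right) 4 = -8$)
$d = -8$
$v{\left(t{\left(J{\left(l{\left(-4,0 \right)} \right)} \right)} \right)} d = \left(-8\right) \left(-8\right) = 64$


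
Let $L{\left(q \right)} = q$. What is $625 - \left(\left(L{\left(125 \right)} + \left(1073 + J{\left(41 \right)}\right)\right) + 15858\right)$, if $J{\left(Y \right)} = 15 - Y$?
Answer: $-16405$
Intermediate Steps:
$625 - \left(\left(L{\left(125 \right)} + \left(1073 + J{\left(41 \right)}\right)\right) + 15858\right) = 625 - \left(\left(125 + \left(1073 + \left(15 - 41\right)\right)\right) + 15858\right) = 625 - \left(\left(125 + \left(1073 - 26\right)\right) + 15858\right) = 625 - \left(\left(125 + 1047\right) + 15858\right) = 625 - \left(1172 + 15858\right) = 625 - 17030 = -16405$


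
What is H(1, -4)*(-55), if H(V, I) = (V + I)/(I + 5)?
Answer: 165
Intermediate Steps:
H(V, I) = (I + V)/(5 + I)
H(1, -4)*(-55) = ((-4 + 1)/(5 - 4))*(-55) = (-3/1)*(-55) = (1*(-3))*(-55) = -3*(-55) = 165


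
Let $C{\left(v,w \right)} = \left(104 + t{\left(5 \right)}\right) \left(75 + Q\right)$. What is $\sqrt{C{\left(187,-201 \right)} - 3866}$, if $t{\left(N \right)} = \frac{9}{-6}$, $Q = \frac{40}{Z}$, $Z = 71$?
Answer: $\frac{\sqrt{78221126}}{142} \approx 62.284$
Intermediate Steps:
$Q = \frac{40}{71} \approx 0.56338$
$t{\left(N \right)} = - \frac{3}{2}$ ($t{\left(N \right)} = 9 \left(- \frac{1}{6}\right) = - \frac{3}{2}$)
$C{\left(v,w \right)} = \frac{1099825}{142}$ ($C{\left(v,w \right)} = \left(104 - \frac{3}{2}\right) \left(75 + \frac{40}{71}\right) = \frac{205}{2} \cdot \frac{5365}{71} = \frac{1099825}{142}$)
$\sqrt{C{\left(187,-201 \right)} - 3866} = \sqrt{\frac{1099825}{142} - 3866} = \sqrt{\frac{550853}{142}} = \frac{\sqrt{78221126}}{142}$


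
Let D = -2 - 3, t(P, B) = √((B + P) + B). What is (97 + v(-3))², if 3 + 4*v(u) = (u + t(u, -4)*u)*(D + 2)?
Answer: 154345/16 + 1773*I*√11/4 ≈ 9646.6 + 1470.1*I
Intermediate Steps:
t(P, B) = √(P + 2*B)
D = -5
v(u) = -¾ - 3*u/4 - 3*u*√(-8 + u)/4 (v(u) = -¾ + ((u + √(u + 2*(-4))*u)*(-5 + 2))/4 = -¾ + ((u + √(u - 8)*u)*(-3))/4 = -¾ + ((u + √(-8 + u)*u)*(-3))/4 = -¾ + ((u + u*√(-8 + u))*(-3))/4 = -¾ + (-3*u - 3*u*√(-8 + u))/4 = -¾ + (-3*u/4 - 3*u*√(-8 + u)/4) = -¾ - 3*u/4 - 3*u*√(-8 + u)/4)
(97 + v(-3))² = (97 + (-¾ - ¾*(-3) - ¾*(-3)*√(-8 - 3)))² = (97 + (-¾ + 9/4 - ¾*(-3)*√(-11)))² = (97 + (-¾ + 9/4 - ¾*(-3)*I*√11))² = (97 + (-¾ + 9/4 + 9*I*√11/4))² = (97 + (3/2 + 9*I*√11/4))² = (197/2 + 9*I*√11/4)²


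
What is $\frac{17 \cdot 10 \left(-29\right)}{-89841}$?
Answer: $\frac{4930}{89841} \approx 0.054875$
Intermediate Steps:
$\frac{17 \cdot 10 \left(-29\right)}{-89841} = 170 \left(-29\right) \left(- \frac{1}{89841}\right) = \left(-4930\right) \left(- \frac{1}{89841}\right) = \frac{4930}{89841}$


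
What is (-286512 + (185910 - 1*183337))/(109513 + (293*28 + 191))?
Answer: -283939/117908 ≈ -2.4081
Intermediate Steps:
(-286512 + (185910 - 1*183337))/(109513 + (293*28 + 191)) = (-286512 + (185910 - 183337))/(109513 + (8204 + 191)) = (-286512 + 2573)/(109513 + 8395) = -283939/117908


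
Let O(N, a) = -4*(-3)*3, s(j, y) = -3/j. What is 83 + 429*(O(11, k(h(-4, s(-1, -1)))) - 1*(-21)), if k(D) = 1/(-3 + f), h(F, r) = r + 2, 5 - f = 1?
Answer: 24536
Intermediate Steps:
f = 4 (f = 5 - 1*1 = 5 - 1 = 4)
h(F, r) = 2 + r
k(D) = 1 (k(D) = 1/(-3 + 4) = 1/1 = 1)
O(N, a) = 36 (O(N, a) = 12*3 = 36)
83 + 429*(O(11, k(h(-4, s(-1, -1)))) - 1*(-21)) = 83 + 429*(36 - 1*(-21)) = 83 + 429*(36 + 21) = 83 + 429*57 = 83 + 24453 = 24536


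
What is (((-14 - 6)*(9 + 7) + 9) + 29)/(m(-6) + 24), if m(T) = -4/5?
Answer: -705/58 ≈ -12.155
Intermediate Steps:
m(T) = -⅘ (m(T) = -4*⅕ = -⅘)
(((-14 - 6)*(9 + 7) + 9) + 29)/(m(-6) + 24) = (((-14 - 6)*(9 + 7) + 9) + 29)/(-⅘ + 24) = ((-20*16 + 9) + 29)/(116/5) = ((-320 + 9) + 29)*(5/116) = (-311 + 29)*(5/116) = -282*5/116 = -705/58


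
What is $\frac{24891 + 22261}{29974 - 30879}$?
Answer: $- \frac{47152}{905} \approx -52.102$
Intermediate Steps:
$\frac{24891 + 22261}{29974 - 30879} = \frac{47152}{-905} = 47152 \left(- \frac{1}{905}\right) = - \frac{47152}{905}$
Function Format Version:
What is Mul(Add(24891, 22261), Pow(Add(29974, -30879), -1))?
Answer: Rational(-47152, 905) ≈ -52.102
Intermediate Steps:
Mul(Add(24891, 22261), Pow(Add(29974, -30879), -1)) = Mul(47152, Pow(-905, -1)) = Mul(47152, Rational(-1, 905)) = Rational(-47152, 905)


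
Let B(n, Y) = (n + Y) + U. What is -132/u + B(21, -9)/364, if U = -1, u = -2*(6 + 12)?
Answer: 4037/1092 ≈ 3.6969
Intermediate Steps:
u = -36 (u = -2*18 = -36)
B(n, Y) = -1 + Y + n (B(n, Y) = (n + Y) - 1 = (Y + n) - 1 = -1 + Y + n)
-132/u + B(21, -9)/364 = -132/(-36) + (-1 - 9 + 21)/364 = -132*(-1/36) + 11*(1/364) = 11/3 + 11/364 = 4037/1092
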